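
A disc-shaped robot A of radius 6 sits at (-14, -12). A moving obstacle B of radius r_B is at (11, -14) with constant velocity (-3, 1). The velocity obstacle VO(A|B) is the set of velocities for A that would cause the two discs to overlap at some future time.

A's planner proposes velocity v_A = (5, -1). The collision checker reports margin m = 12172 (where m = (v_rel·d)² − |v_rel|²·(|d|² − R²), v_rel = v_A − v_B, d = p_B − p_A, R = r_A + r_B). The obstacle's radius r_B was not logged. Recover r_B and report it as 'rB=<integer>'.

m = 12172
d = (25, -2);  v_rel = (8, -2),  |v_rel|² = 68
v_rel×d = (8)·(-2) − (-2)·(25) = 34
since m = R²·68 − 34²:  R² = (1156 + 12172) / 68 = 196
R = √196 = 14  ⇒  r_B = 14 − 6 = 8

rB=8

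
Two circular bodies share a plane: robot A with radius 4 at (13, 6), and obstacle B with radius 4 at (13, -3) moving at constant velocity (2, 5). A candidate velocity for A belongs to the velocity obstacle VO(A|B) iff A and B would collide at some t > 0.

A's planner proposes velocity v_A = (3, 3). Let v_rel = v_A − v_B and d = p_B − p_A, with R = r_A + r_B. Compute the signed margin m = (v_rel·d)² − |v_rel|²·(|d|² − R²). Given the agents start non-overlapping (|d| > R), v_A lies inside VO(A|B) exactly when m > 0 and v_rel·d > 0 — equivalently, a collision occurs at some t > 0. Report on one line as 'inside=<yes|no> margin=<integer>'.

d = (0, -9),  |d|² = 81;  R = 4+4 = 8,  c = 81−8² = 17
v_rel = (1, -2),  |v_rel|² = 5;  v_rel·d = (1)·(0) + (-2)·(-9) = 18
5·t² − 36·t + 17 = 0  ⇒  m = 18² − 5·17 = 239
m = 239 > 0,  v_rel·d = 18 > 0  ⇒  inside

inside=yes margin=239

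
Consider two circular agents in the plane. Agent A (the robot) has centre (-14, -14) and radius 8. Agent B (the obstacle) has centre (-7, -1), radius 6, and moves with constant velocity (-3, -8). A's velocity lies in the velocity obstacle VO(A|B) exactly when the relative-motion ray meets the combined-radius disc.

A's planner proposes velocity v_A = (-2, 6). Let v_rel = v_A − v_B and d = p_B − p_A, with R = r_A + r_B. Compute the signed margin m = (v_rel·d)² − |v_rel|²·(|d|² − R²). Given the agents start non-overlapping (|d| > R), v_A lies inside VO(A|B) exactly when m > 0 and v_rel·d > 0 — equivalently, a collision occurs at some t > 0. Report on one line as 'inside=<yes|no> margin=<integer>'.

d = (7, 13),  |d|² = 218;  R = 8+6 = 14,  c = 218−14² = 22
v_rel = (1, 14),  |v_rel|² = 197;  v_rel·d = (1)·(7) + (14)·(13) = 189
197·t² − 378·t + 22 = 0  ⇒  m = 189² − 197·22 = 31387
m = 31387 > 0,  v_rel·d = 189 > 0  ⇒  inside

inside=yes margin=31387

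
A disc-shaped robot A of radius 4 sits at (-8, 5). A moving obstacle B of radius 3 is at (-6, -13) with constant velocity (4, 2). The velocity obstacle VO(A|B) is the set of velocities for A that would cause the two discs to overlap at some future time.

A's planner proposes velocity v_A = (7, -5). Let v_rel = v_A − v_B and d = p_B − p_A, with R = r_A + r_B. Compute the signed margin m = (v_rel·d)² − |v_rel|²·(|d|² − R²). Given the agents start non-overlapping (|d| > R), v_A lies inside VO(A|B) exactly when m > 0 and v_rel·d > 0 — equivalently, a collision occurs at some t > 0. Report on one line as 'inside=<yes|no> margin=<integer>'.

d = (2, -18),  |d|² = 328;  R = 4+3 = 7,  c = 328−7² = 279
v_rel = (3, -7),  |v_rel|² = 58;  v_rel·d = (3)·(2) + (-7)·(-18) = 132
58·t² − 264·t + 279 = 0  ⇒  m = 132² − 58·279 = 1242
m = 1242 > 0,  v_rel·d = 132 > 0  ⇒  inside

inside=yes margin=1242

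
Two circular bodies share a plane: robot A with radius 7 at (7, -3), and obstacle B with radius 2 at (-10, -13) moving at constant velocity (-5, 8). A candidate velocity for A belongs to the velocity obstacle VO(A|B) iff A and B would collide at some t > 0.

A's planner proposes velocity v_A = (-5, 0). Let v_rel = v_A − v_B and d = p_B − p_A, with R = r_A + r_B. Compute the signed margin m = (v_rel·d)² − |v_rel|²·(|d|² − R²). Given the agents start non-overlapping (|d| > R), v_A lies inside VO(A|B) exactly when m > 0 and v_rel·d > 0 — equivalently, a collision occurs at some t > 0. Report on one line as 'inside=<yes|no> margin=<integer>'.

d = (-17, -10),  |d|² = 389;  R = 7+2 = 9,  c = 389−9² = 308
v_rel = (0, -8),  |v_rel|² = 64;  v_rel·d = (0)·(-17) + (-8)·(-10) = 80
64·t² − 160·t + 308 = 0  ⇒  m = 80² − 64·308 = -13312
m = -13312 < 0,  v_rel·d = 80 > 0  ⇒  outside

inside=no margin=-13312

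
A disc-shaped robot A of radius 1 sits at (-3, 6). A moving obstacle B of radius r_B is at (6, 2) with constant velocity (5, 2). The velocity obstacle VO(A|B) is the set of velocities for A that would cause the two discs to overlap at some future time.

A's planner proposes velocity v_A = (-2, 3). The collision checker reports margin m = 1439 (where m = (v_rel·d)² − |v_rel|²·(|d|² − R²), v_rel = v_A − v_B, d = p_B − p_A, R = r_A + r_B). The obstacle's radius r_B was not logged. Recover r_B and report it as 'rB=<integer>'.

m = 1439
d = (9, -4);  v_rel = (-7, 1),  |v_rel|² = 50
v_rel×d = (-7)·(-4) − (1)·(9) = 19
since m = R²·50 − 19²:  R² = (361 + 1439) / 50 = 36
R = √36 = 6  ⇒  r_B = 6 − 1 = 5

rB=5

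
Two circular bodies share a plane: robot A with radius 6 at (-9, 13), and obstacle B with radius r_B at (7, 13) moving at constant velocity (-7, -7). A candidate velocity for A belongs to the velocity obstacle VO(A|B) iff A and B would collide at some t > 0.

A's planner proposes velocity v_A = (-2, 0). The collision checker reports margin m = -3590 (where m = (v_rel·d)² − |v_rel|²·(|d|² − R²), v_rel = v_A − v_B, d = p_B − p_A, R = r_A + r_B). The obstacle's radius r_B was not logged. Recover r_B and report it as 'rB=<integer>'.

m = -3590
d = (16, 0);  v_rel = (5, 7),  |v_rel|² = 74
v_rel×d = (5)·(0) − (7)·(16) = -112
since m = R²·74 − (-112)²:  R² = (12544 + -3590) / 74 = 121
R = √121 = 11  ⇒  r_B = 11 − 6 = 5

rB=5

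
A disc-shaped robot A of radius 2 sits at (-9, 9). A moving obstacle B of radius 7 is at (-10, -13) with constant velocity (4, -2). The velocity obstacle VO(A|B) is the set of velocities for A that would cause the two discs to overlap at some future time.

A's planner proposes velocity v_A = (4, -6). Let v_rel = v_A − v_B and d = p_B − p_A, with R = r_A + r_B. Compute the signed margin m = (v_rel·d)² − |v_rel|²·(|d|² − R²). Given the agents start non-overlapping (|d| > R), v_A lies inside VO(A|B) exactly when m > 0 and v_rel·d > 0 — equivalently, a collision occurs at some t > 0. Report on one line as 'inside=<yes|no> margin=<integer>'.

d = (-1, -22),  |d|² = 485;  R = 2+7 = 9,  c = 485−9² = 404
v_rel = (0, -4),  |v_rel|² = 16;  v_rel·d = (0)·(-1) + (-4)·(-22) = 88
16·t² − 176·t + 404 = 0  ⇒  m = 88² − 16·404 = 1280
m = 1280 > 0,  v_rel·d = 88 > 0  ⇒  inside

inside=yes margin=1280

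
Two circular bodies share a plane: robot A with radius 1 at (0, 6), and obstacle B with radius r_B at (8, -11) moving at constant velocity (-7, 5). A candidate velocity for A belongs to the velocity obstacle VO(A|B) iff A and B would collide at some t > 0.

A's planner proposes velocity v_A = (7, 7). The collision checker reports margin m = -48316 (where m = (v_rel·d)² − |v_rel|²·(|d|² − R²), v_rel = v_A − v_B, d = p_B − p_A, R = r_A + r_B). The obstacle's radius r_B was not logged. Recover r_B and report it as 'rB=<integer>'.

m = -48316
d = (8, -17);  v_rel = (14, 2),  |v_rel|² = 200
v_rel×d = (14)·(-17) − (2)·(8) = -254
since m = R²·200 − (-254)²:  R² = (64516 + -48316) / 200 = 81
R = √81 = 9  ⇒  r_B = 9 − 1 = 8

rB=8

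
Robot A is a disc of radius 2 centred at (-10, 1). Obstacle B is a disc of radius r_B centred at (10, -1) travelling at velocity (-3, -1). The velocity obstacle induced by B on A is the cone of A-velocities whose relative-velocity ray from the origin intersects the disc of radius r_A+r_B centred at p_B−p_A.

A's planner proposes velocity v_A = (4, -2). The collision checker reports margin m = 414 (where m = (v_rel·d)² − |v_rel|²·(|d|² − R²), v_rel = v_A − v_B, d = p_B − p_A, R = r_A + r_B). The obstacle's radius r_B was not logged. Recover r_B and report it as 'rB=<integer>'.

m = 414
d = (20, -2);  v_rel = (7, -1),  |v_rel|² = 50
v_rel×d = (7)·(-2) − (-1)·(20) = 6
since m = R²·50 − 6²:  R² = (36 + 414) / 50 = 9
R = √9 = 3  ⇒  r_B = 3 − 2 = 1

rB=1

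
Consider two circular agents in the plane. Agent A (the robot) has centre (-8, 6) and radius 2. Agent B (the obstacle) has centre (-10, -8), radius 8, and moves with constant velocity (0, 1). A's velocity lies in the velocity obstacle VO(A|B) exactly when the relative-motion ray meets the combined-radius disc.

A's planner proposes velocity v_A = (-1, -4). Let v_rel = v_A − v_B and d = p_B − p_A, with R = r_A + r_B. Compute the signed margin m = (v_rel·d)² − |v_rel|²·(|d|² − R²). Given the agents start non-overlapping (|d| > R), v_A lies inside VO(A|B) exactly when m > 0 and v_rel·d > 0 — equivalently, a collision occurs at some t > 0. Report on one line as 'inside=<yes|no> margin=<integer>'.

d = (-2, -14),  |d|² = 200;  R = 2+8 = 10,  c = 200−10² = 100
v_rel = (-1, -5),  |v_rel|² = 26;  v_rel·d = (-1)·(-2) + (-5)·(-14) = 72
26·t² − 144·t + 100 = 0  ⇒  m = 72² − 26·100 = 2584
m = 2584 > 0,  v_rel·d = 72 > 0  ⇒  inside

inside=yes margin=2584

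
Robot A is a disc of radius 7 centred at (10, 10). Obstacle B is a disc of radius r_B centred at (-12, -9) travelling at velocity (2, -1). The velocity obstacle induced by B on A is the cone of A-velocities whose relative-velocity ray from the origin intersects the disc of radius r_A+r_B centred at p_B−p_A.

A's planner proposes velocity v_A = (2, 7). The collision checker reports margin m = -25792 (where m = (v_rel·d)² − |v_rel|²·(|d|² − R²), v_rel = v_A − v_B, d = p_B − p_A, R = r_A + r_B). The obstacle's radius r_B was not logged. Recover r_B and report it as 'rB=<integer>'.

m = -25792
d = (-22, -19);  v_rel = (0, 8),  |v_rel|² = 64
v_rel×d = (0)·(-19) − (8)·(-22) = 176
since m = R²·64 − 176²:  R² = (30976 + -25792) / 64 = 81
R = √81 = 9  ⇒  r_B = 9 − 7 = 2

rB=2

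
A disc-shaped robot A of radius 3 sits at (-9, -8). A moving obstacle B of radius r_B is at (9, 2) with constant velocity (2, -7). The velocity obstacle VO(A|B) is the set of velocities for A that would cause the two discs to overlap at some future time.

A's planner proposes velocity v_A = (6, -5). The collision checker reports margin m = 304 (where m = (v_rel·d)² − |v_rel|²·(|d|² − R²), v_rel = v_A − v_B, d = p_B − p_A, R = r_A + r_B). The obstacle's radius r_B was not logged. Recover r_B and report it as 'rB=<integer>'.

m = 304
d = (18, 10);  v_rel = (4, 2),  |v_rel|² = 20
v_rel×d = (4)·(10) − (2)·(18) = 4
since m = R²·20 − 4²:  R² = (16 + 304) / 20 = 16
R = √16 = 4  ⇒  r_B = 4 − 3 = 1

rB=1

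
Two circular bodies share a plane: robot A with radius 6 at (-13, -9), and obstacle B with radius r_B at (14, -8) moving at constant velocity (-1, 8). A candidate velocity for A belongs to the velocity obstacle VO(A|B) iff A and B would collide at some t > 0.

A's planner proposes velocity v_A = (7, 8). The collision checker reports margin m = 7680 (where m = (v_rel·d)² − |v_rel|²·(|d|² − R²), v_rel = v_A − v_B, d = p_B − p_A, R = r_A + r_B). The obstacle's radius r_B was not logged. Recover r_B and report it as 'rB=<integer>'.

m = 7680
d = (27, 1);  v_rel = (8, 0),  |v_rel|² = 64
v_rel×d = (8)·(1) − (0)·(27) = 8
since m = R²·64 − 8²:  R² = (64 + 7680) / 64 = 121
R = √121 = 11  ⇒  r_B = 11 − 6 = 5

rB=5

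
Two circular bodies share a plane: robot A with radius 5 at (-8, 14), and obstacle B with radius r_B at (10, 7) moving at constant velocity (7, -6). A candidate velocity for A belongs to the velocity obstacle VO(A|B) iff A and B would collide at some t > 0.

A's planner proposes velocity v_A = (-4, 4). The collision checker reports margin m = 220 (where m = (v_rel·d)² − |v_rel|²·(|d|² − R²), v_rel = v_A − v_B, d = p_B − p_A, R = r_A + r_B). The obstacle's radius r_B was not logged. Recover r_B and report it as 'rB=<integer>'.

m = 220
d = (18, -7);  v_rel = (-11, 10),  |v_rel|² = 221
v_rel×d = (-11)·(-7) − (10)·(18) = -103
since m = R²·221 − (-103)²:  R² = (10609 + 220) / 221 = 49
R = √49 = 7  ⇒  r_B = 7 − 5 = 2

rB=2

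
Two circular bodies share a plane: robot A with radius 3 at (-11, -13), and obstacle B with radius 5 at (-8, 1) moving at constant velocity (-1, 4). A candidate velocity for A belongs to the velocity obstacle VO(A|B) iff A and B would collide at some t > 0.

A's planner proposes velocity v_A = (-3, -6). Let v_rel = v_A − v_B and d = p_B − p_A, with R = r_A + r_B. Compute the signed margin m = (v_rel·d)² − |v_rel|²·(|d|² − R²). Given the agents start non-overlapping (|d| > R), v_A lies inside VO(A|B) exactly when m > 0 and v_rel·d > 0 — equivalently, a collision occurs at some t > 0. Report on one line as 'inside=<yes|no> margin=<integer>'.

d = (3, 14),  |d|² = 205;  R = 3+5 = 8,  c = 205−8² = 141
v_rel = (-2, -10),  |v_rel|² = 104;  v_rel·d = (-2)·(3) + (-10)·(14) = -146
104·t² + 292·t + 141 = 0  ⇒  m = (-146)² − 104·141 = 6652
m = 6652 > 0,  v_rel·d = -146 < 0  ⇒  outside

inside=no margin=6652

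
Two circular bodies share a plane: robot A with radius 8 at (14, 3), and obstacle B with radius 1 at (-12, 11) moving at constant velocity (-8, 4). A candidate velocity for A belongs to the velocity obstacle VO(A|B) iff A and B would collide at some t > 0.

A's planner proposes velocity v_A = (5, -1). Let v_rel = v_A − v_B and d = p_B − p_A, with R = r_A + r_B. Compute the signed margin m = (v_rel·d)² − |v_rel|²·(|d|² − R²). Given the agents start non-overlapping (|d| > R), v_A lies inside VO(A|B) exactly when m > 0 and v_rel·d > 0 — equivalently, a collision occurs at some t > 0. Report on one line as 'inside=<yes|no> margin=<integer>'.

d = (-26, 8),  |d|² = 740;  R = 8+1 = 9,  c = 740−9² = 659
v_rel = (13, -5),  |v_rel|² = 194;  v_rel·d = (13)·(-26) + (-5)·(8) = -378
194·t² + 756·t + 659 = 0  ⇒  m = (-378)² − 194·659 = 15038
m = 15038 > 0,  v_rel·d = -378 < 0  ⇒  outside

inside=no margin=15038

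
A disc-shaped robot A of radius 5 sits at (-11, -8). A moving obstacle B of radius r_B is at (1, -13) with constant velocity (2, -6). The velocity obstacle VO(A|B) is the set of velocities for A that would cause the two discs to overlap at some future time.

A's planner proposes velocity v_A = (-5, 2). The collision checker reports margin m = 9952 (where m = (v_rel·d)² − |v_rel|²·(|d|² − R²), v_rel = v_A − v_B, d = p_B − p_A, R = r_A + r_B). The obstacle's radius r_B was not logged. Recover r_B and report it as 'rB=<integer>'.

m = 9952
d = (12, -5);  v_rel = (-7, 8),  |v_rel|² = 113
v_rel×d = (-7)·(-5) − (8)·(12) = -61
since m = R²·113 − (-61)²:  R² = (3721 + 9952) / 113 = 121
R = √121 = 11  ⇒  r_B = 11 − 5 = 6

rB=6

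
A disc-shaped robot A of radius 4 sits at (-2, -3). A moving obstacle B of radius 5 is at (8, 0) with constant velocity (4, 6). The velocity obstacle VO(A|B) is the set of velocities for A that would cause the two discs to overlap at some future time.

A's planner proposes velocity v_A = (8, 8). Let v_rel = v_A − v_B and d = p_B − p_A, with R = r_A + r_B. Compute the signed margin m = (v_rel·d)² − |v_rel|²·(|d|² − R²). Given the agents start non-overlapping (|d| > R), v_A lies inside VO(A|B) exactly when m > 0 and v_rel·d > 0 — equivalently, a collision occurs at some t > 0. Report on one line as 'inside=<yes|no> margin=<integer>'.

d = (10, 3),  |d|² = 109;  R = 4+5 = 9,  c = 109−9² = 28
v_rel = (4, 2),  |v_rel|² = 20;  v_rel·d = (4)·(10) + (2)·(3) = 46
20·t² − 92·t + 28 = 0  ⇒  m = 46² − 20·28 = 1556
m = 1556 > 0,  v_rel·d = 46 > 0  ⇒  inside

inside=yes margin=1556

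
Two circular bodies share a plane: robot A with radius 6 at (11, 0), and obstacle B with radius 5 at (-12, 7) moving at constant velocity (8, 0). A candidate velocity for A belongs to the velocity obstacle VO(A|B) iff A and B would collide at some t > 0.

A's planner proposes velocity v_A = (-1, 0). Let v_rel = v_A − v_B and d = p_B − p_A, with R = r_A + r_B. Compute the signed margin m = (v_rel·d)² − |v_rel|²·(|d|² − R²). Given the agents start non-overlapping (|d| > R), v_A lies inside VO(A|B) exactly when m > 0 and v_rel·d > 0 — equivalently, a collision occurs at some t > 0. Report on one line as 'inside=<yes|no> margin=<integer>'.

d = (-23, 7),  |d|² = 578;  R = 6+5 = 11,  c = 578−11² = 457
v_rel = (-9, 0),  |v_rel|² = 81;  v_rel·d = (-9)·(-23) + (0)·(7) = 207
81·t² − 414·t + 457 = 0  ⇒  m = 207² − 81·457 = 5832
m = 5832 > 0,  v_rel·d = 207 > 0  ⇒  inside

inside=yes margin=5832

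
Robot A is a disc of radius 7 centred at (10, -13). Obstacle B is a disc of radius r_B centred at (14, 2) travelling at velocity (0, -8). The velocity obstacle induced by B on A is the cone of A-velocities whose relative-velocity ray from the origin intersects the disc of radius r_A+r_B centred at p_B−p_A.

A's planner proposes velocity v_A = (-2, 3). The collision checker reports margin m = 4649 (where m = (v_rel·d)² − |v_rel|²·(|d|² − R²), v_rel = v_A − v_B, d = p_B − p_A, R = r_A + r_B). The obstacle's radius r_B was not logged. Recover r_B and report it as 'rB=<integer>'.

m = 4649
d = (4, 15);  v_rel = (-2, 11),  |v_rel|² = 125
v_rel×d = (-2)·(15) − (11)·(4) = -74
since m = R²·125 − (-74)²:  R² = (5476 + 4649) / 125 = 81
R = √81 = 9  ⇒  r_B = 9 − 7 = 2

rB=2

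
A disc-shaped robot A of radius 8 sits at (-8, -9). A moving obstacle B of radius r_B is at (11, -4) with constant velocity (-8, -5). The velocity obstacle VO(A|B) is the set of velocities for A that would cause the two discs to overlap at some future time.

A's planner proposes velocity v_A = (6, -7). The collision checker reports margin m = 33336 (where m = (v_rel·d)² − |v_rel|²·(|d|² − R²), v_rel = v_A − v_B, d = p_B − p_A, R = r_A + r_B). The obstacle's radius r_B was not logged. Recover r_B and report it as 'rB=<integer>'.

m = 33336
d = (19, 5);  v_rel = (14, -2),  |v_rel|² = 200
v_rel×d = (14)·(5) − (-2)·(19) = 108
since m = R²·200 − 108²:  R² = (11664 + 33336) / 200 = 225
R = √225 = 15  ⇒  r_B = 15 − 8 = 7

rB=7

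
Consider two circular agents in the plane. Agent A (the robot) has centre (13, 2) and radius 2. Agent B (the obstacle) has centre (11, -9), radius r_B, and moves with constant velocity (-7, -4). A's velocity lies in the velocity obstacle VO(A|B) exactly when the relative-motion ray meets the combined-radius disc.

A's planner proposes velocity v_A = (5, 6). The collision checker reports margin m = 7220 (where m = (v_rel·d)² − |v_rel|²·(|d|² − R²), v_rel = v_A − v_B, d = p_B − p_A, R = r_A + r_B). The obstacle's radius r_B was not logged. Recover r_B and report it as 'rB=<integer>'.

m = 7220
d = (-2, -11);  v_rel = (12, 10),  |v_rel|² = 244
v_rel×d = (12)·(-11) − (10)·(-2) = -112
since m = R²·244 − (-112)²:  R² = (12544 + 7220) / 244 = 81
R = √81 = 9  ⇒  r_B = 9 − 2 = 7

rB=7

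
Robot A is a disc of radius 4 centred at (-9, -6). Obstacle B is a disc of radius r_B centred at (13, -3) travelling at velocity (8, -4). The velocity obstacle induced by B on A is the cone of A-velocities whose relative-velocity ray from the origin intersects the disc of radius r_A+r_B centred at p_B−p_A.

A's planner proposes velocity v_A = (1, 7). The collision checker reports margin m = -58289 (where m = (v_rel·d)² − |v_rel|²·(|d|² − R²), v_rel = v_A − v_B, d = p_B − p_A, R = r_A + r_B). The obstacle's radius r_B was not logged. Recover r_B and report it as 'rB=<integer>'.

m = -58289
d = (22, 3);  v_rel = (-7, 11),  |v_rel|² = 170
v_rel×d = (-7)·(3) − (11)·(22) = -263
since m = R²·170 − (-263)²:  R² = (69169 + -58289) / 170 = 64
R = √64 = 8  ⇒  r_B = 8 − 4 = 4

rB=4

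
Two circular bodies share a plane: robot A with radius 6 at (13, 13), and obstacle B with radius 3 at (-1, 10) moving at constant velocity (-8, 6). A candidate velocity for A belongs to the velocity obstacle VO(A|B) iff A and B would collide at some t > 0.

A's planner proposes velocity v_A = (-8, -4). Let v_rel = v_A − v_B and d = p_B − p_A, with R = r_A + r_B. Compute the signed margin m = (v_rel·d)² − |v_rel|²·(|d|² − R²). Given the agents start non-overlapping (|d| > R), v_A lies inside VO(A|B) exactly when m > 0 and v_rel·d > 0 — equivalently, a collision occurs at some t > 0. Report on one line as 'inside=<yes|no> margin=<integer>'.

d = (-14, -3),  |d|² = 205;  R = 6+3 = 9,  c = 205−9² = 124
v_rel = (0, -10),  |v_rel|² = 100;  v_rel·d = (0)·(-14) + (-10)·(-3) = 30
100·t² − 60·t + 124 = 0  ⇒  m = 30² − 100·124 = -11500
m = -11500 < 0,  v_rel·d = 30 > 0  ⇒  outside

inside=no margin=-11500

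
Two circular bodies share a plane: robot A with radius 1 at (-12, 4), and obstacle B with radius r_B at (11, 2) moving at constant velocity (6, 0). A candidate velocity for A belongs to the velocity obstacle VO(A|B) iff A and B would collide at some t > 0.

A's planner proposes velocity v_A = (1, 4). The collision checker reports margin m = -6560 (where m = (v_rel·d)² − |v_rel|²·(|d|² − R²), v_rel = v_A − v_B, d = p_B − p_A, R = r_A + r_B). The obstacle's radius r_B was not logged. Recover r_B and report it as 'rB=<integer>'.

m = -6560
d = (23, -2);  v_rel = (-5, 4),  |v_rel|² = 41
v_rel×d = (-5)·(-2) − (4)·(23) = -82
since m = R²·41 − (-82)²:  R² = (6724 + -6560) / 41 = 4
R = √4 = 2  ⇒  r_B = 2 − 1 = 1

rB=1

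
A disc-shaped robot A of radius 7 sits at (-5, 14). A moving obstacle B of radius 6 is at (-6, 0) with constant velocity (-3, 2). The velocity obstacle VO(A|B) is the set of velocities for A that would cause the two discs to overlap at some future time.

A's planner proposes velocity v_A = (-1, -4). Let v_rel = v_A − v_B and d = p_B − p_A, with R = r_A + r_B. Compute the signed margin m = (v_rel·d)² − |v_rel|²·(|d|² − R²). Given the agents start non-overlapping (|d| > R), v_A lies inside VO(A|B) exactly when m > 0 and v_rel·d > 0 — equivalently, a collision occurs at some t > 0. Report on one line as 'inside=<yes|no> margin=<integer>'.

d = (-1, -14),  |d|² = 197;  R = 7+6 = 13,  c = 197−13² = 28
v_rel = (2, -6),  |v_rel|² = 40;  v_rel·d = (2)·(-1) + (-6)·(-14) = 82
40·t² − 164·t + 28 = 0  ⇒  m = 82² − 40·28 = 5604
m = 5604 > 0,  v_rel·d = 82 > 0  ⇒  inside

inside=yes margin=5604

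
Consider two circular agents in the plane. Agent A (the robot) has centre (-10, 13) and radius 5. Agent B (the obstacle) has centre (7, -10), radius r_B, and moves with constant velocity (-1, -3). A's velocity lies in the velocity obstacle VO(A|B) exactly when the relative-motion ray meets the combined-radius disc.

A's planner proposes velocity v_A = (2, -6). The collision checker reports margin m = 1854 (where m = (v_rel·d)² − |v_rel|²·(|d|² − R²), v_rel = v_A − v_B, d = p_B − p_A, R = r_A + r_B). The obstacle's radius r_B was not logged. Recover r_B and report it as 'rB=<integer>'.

m = 1854
d = (17, -23);  v_rel = (3, -3),  |v_rel|² = 18
v_rel×d = (3)·(-23) − (-3)·(17) = -18
since m = R²·18 − (-18)²:  R² = (324 + 1854) / 18 = 121
R = √121 = 11  ⇒  r_B = 11 − 5 = 6

rB=6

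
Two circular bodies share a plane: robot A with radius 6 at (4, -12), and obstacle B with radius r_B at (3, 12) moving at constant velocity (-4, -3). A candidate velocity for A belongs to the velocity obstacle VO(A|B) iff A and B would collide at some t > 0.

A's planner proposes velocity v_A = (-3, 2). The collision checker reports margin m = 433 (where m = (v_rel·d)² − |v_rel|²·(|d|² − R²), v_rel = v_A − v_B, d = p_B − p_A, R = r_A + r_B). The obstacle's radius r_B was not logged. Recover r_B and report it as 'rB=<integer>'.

m = 433
d = (-1, 24);  v_rel = (1, 5),  |v_rel|² = 26
v_rel×d = (1)·(24) − (5)·(-1) = 29
since m = R²·26 − 29²:  R² = (841 + 433) / 26 = 49
R = √49 = 7  ⇒  r_B = 7 − 6 = 1

rB=1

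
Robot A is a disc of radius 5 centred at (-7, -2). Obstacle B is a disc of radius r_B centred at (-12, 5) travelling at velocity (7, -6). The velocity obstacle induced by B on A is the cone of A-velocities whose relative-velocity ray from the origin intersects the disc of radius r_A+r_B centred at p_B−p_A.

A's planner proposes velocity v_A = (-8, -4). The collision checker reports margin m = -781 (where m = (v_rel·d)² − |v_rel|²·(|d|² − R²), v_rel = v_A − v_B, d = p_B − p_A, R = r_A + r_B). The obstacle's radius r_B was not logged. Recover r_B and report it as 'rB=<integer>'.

m = -781
d = (-5, 7);  v_rel = (-15, 2),  |v_rel|² = 229
v_rel×d = (-15)·(7) − (2)·(-5) = -95
since m = R²·229 − (-95)²:  R² = (9025 + -781) / 229 = 36
R = √36 = 6  ⇒  r_B = 6 − 5 = 1

rB=1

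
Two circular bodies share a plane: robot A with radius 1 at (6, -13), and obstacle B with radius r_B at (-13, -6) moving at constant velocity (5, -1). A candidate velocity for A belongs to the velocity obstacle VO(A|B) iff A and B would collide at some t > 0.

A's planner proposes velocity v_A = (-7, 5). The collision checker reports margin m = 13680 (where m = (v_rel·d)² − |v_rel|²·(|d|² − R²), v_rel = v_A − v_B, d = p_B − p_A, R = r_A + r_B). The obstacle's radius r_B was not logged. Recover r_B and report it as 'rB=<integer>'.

m = 13680
d = (-19, 7);  v_rel = (-12, 6),  |v_rel|² = 180
v_rel×d = (-12)·(7) − (6)·(-19) = 30
since m = R²·180 − 30²:  R² = (900 + 13680) / 180 = 81
R = √81 = 9  ⇒  r_B = 9 − 1 = 8

rB=8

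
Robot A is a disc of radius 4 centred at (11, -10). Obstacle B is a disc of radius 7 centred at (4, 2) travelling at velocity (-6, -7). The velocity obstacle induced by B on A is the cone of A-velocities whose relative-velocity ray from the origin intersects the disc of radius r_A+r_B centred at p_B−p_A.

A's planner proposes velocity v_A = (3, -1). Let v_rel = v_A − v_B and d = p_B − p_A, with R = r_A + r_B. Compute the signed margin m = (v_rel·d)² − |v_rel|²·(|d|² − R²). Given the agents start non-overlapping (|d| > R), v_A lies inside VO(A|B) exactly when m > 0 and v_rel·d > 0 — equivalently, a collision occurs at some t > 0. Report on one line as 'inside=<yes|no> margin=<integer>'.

d = (-7, 12),  |d|² = 193;  R = 4+7 = 11,  c = 193−11² = 72
v_rel = (9, 6),  |v_rel|² = 117;  v_rel·d = (9)·(-7) + (6)·(12) = 9
117·t² − 18·t + 72 = 0  ⇒  m = 9² − 117·72 = -8343
m = -8343 < 0,  v_rel·d = 9 > 0  ⇒  outside

inside=no margin=-8343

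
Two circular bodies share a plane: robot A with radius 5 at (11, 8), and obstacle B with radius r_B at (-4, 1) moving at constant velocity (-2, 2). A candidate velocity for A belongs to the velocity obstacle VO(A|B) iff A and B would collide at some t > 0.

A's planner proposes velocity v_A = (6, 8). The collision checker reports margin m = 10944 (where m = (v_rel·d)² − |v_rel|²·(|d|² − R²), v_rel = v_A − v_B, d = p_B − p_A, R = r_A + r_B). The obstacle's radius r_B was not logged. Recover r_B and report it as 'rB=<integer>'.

m = 10944
d = (-15, -7);  v_rel = (8, 6),  |v_rel|² = 100
v_rel×d = (8)·(-7) − (6)·(-15) = 34
since m = R²·100 − 34²:  R² = (1156 + 10944) / 100 = 121
R = √121 = 11  ⇒  r_B = 11 − 5 = 6

rB=6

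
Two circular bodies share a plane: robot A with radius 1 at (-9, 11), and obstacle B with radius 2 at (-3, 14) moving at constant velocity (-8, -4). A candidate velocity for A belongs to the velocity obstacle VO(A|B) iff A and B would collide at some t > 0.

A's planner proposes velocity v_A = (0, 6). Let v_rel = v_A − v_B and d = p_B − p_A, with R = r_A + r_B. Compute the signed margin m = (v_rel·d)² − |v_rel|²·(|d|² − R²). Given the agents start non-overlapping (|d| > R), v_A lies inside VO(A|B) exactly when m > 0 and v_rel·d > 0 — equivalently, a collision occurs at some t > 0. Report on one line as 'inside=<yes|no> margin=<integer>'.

d = (6, 3),  |d|² = 45;  R = 1+2 = 3,  c = 45−3² = 36
v_rel = (8, 10),  |v_rel|² = 164;  v_rel·d = (8)·(6) + (10)·(3) = 78
164·t² − 156·t + 36 = 0  ⇒  m = 78² − 164·36 = 180
m = 180 > 0,  v_rel·d = 78 > 0  ⇒  inside

inside=yes margin=180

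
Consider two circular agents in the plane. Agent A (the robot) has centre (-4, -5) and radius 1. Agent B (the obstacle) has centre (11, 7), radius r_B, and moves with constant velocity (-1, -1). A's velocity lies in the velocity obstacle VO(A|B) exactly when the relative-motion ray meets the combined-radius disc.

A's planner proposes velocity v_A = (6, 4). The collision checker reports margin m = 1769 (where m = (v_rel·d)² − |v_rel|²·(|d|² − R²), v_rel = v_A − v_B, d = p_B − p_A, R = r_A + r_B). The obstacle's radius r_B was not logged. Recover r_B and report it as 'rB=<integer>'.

m = 1769
d = (15, 12);  v_rel = (7, 5),  |v_rel|² = 74
v_rel×d = (7)·(12) − (5)·(15) = 9
since m = R²·74 − 9²:  R² = (81 + 1769) / 74 = 25
R = √25 = 5  ⇒  r_B = 5 − 1 = 4

rB=4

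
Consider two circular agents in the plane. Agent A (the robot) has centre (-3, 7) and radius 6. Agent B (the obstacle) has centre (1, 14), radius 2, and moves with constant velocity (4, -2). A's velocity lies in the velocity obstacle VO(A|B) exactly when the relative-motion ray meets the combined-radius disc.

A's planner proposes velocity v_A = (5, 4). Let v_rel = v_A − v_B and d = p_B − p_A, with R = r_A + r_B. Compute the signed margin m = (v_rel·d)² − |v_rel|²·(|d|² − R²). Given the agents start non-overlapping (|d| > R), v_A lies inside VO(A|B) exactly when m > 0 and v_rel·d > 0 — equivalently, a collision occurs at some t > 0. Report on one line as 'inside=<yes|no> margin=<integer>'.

d = (4, 7),  |d|² = 65;  R = 6+2 = 8,  c = 65−8² = 1
v_rel = (1, 6),  |v_rel|² = 37;  v_rel·d = (1)·(4) + (6)·(7) = 46
37·t² − 92·t + 1 = 0  ⇒  m = 46² − 37·1 = 2079
m = 2079 > 0,  v_rel·d = 46 > 0  ⇒  inside

inside=yes margin=2079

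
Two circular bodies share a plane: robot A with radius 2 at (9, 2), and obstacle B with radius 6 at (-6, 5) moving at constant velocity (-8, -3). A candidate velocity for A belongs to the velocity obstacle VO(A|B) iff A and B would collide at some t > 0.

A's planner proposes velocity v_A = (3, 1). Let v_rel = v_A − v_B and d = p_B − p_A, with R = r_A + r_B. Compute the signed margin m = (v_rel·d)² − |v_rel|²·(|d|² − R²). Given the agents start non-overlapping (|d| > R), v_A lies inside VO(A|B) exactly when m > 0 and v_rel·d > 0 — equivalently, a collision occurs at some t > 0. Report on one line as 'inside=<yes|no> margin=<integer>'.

d = (-15, 3),  |d|² = 234;  R = 2+6 = 8,  c = 234−8² = 170
v_rel = (11, 4),  |v_rel|² = 137;  v_rel·d = (11)·(-15) + (4)·(3) = -153
137·t² + 306·t + 170 = 0  ⇒  m = (-153)² − 137·170 = 119
m = 119 > 0,  v_rel·d = -153 < 0  ⇒  outside

inside=no margin=119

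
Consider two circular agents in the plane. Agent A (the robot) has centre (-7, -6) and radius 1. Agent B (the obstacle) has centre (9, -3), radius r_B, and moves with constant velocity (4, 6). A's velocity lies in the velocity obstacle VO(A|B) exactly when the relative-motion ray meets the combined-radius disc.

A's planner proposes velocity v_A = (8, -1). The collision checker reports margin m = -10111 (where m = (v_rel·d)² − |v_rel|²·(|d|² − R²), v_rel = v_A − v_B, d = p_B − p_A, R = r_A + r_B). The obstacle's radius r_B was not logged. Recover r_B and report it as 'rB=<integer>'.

m = -10111
d = (16, 3);  v_rel = (4, -7),  |v_rel|² = 65
v_rel×d = (4)·(3) − (-7)·(16) = 124
since m = R²·65 − 124²:  R² = (15376 + -10111) / 65 = 81
R = √81 = 9  ⇒  r_B = 9 − 1 = 8

rB=8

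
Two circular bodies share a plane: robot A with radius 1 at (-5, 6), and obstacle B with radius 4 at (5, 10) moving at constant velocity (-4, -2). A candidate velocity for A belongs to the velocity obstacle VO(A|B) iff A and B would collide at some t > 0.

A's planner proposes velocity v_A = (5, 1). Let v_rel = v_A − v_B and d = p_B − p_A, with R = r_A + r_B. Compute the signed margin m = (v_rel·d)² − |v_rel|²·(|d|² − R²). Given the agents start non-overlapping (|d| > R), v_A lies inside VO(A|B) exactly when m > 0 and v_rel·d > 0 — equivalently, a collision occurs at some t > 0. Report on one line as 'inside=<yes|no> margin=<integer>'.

d = (10, 4),  |d|² = 116;  R = 1+4 = 5,  c = 116−5² = 91
v_rel = (9, 3),  |v_rel|² = 90;  v_rel·d = (9)·(10) + (3)·(4) = 102
90·t² − 204·t + 91 = 0  ⇒  m = 102² − 90·91 = 2214
m = 2214 > 0,  v_rel·d = 102 > 0  ⇒  inside

inside=yes margin=2214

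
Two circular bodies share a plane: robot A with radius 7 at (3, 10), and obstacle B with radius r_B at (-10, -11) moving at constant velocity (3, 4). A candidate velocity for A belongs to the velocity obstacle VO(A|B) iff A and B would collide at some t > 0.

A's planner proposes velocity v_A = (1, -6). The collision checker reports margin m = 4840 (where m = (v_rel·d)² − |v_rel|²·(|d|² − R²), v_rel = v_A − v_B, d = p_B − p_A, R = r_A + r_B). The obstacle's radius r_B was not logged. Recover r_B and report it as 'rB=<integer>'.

m = 4840
d = (-13, -21);  v_rel = (-2, -10),  |v_rel|² = 104
v_rel×d = (-2)·(-21) − (-10)·(-13) = -88
since m = R²·104 − (-88)²:  R² = (7744 + 4840) / 104 = 121
R = √121 = 11  ⇒  r_B = 11 − 7 = 4

rB=4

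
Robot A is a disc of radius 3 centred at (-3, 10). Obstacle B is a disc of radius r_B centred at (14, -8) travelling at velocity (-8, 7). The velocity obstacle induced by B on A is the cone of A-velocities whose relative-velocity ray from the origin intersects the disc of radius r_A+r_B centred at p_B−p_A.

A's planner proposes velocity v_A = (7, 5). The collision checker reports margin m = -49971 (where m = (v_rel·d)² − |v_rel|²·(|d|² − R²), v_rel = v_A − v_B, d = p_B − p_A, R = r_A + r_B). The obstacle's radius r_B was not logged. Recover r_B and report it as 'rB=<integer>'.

m = -49971
d = (17, -18);  v_rel = (15, -2),  |v_rel|² = 229
v_rel×d = (15)·(-18) − (-2)·(17) = -236
since m = R²·229 − (-236)²:  R² = (55696 + -49971) / 229 = 25
R = √25 = 5  ⇒  r_B = 5 − 3 = 2

rB=2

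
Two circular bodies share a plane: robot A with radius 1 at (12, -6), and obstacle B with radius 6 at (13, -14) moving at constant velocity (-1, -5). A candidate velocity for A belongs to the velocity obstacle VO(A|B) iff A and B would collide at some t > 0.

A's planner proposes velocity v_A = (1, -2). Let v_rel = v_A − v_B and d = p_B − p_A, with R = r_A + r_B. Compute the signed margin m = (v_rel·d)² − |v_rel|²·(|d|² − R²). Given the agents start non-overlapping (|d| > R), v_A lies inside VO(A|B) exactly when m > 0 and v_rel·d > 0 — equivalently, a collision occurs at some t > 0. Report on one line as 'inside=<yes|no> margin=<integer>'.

d = (1, -8),  |d|² = 65;  R = 1+6 = 7,  c = 65−7² = 16
v_rel = (2, 3),  |v_rel|² = 13;  v_rel·d = (2)·(1) + (3)·(-8) = -22
13·t² + 44·t + 16 = 0  ⇒  m = (-22)² − 13·16 = 276
m = 276 > 0,  v_rel·d = -22 < 0  ⇒  outside

inside=no margin=276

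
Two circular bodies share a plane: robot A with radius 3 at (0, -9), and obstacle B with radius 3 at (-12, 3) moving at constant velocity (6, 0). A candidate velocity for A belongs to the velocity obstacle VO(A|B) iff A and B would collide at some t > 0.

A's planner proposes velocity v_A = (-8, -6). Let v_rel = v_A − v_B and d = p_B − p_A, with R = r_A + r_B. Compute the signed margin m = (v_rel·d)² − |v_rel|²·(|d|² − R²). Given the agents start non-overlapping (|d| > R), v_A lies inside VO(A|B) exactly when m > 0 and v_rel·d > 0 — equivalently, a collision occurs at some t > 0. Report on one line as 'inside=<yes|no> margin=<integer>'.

d = (-12, 12),  |d|² = 288;  R = 3+3 = 6,  c = 288−6² = 252
v_rel = (-14, -6),  |v_rel|² = 232;  v_rel·d = (-14)·(-12) + (-6)·(12) = 96
232·t² − 192·t + 252 = 0  ⇒  m = 96² − 232·252 = -49248
m = -49248 < 0,  v_rel·d = 96 > 0  ⇒  outside

inside=no margin=-49248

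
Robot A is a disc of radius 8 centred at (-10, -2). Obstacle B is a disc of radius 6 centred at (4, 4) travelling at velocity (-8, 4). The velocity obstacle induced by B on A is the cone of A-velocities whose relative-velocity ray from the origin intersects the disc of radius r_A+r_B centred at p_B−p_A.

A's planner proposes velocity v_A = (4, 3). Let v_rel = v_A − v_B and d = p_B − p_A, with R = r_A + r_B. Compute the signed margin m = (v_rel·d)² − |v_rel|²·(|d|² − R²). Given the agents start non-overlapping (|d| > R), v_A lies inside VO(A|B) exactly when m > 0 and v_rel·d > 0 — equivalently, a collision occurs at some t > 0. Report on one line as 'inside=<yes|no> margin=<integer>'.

d = (14, 6),  |d|² = 232;  R = 8+6 = 14,  c = 232−14² = 36
v_rel = (12, -1),  |v_rel|² = 145;  v_rel·d = (12)·(14) + (-1)·(6) = 162
145·t² − 324·t + 36 = 0  ⇒  m = 162² − 145·36 = 21024
m = 21024 > 0,  v_rel·d = 162 > 0  ⇒  inside

inside=yes margin=21024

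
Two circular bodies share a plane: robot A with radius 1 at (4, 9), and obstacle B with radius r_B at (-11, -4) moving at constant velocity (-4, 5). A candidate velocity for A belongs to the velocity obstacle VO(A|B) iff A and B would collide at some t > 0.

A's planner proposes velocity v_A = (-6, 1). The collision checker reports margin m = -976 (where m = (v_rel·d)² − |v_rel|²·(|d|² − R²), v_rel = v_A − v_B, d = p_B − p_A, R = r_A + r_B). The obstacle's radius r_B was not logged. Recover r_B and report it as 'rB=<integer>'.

m = -976
d = (-15, -13);  v_rel = (-2, -4),  |v_rel|² = 20
v_rel×d = (-2)·(-13) − (-4)·(-15) = -34
since m = R²·20 − (-34)²:  R² = (1156 + -976) / 20 = 9
R = √9 = 3  ⇒  r_B = 3 − 1 = 2

rB=2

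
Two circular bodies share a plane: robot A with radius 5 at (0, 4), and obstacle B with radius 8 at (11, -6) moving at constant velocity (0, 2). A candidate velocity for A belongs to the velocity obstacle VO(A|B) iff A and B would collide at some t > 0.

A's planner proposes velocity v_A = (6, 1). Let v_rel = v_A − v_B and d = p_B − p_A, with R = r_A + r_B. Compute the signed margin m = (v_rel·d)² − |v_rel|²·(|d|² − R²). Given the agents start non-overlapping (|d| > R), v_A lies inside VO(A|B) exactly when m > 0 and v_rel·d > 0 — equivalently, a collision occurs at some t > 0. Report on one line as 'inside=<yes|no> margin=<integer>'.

d = (11, -10),  |d|² = 221;  R = 5+8 = 13,  c = 221−13² = 52
v_rel = (6, -1),  |v_rel|² = 37;  v_rel·d = (6)·(11) + (-1)·(-10) = 76
37·t² − 152·t + 52 = 0  ⇒  m = 76² − 37·52 = 3852
m = 3852 > 0,  v_rel·d = 76 > 0  ⇒  inside

inside=yes margin=3852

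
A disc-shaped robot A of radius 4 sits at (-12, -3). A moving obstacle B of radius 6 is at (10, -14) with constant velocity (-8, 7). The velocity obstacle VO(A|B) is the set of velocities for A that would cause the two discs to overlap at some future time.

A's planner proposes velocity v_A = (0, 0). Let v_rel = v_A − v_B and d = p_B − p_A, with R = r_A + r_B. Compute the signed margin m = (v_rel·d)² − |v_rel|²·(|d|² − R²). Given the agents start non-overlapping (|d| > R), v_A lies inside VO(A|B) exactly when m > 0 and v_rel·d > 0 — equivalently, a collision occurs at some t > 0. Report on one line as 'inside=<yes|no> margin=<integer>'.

d = (22, -11),  |d|² = 605;  R = 4+6 = 10,  c = 605−10² = 505
v_rel = (8, -7),  |v_rel|² = 113;  v_rel·d = (8)·(22) + (-7)·(-11) = 253
113·t² − 506·t + 505 = 0  ⇒  m = 253² − 113·505 = 6944
m = 6944 > 0,  v_rel·d = 253 > 0  ⇒  inside

inside=yes margin=6944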